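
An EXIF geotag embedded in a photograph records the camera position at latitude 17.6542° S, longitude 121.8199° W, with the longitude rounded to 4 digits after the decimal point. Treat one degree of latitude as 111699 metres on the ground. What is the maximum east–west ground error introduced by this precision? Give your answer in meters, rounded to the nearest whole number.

Rounding to 4 decimal places leaves the longitude within ±5e-05° of the true value.
Parallels shrink by cos φ, so at 17.6542° a degree of longitude is 111699 × 0.9529 ≈ 106438 m.
So at most 5e-05° × 106438 ≈ 5.32192 m east–west.

5 meters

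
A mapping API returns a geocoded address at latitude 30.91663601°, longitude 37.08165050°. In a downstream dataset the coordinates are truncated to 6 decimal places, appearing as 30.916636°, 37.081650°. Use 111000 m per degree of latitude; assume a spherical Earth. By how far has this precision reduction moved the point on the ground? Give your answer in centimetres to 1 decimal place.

4.8 centimetres

Δlat = 30.91663601 − 30.916636 = +0.00000001°; Δlon = 37.08165050 − 37.081650 = +0.00000050°.
N–S: 0.00000001° × 111000 m/° = 0.00111 m.
E–W at 30.9166°: 0.00000050° × 111000 × cos 30.9166° = 0.00000050 × 111000 × 0.8579 ≈ 0.0476143 m.
Distance: √(0.00111² + 0.0476143²) ≈ 0.0476273 m.
That is 0.0476273 m = 4.7627 cm.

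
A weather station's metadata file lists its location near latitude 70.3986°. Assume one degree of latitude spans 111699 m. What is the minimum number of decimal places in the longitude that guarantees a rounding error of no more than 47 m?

3 decimal places

At 70.3986° one degree of longitude covers 111699 × cos 70.3986° ≈ 111699 × 0.3355 ≈ 37472.2 m.
Rounding to N decimal places gives at most 0.5 × 10⁻ᴺ degrees of error, i.e. 0.5 × 10⁻ᴺ × 37472.2 m.
Need 0.5 × 37472.2 × 10⁻ᴺ ≤ 47 → 10⁻ᴺ ≤ 2.509e-03, so N ≥ 2.60.
N = 2 would give 187 m (too coarse); N = 3 gives 18.7 m ≤ 47 m.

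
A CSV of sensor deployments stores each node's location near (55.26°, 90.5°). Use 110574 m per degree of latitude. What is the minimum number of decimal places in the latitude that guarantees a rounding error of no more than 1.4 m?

One degree of latitude covers 110574 m.
With N decimal places the half-ulp bound is 0.5·10⁻ᴺ°, or 0.5·10⁻ᴺ × 110574 m on the ground.
Need 0.5 × 110574 × 10⁻ᴺ ≤ 1.4 → 10⁻ᴺ ≤ 2.532e-05, so N ≥ 4.60.
N = 4 would give 5.53 m (too coarse); N = 5 gives 0.553 m ≤ 1.4 m.

5 decimal places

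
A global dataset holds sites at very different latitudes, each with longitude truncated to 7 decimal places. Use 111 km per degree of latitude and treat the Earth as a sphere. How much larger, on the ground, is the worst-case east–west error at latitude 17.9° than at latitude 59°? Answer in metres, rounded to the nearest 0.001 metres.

0.005 metres

Truncating at 7 decimal places can drop up to a full unit in the last place, so the longitude may be off by as much as 1e-07°.
At 17.9°: 1e-07° × 111000 × cos 17.9° = 1e-07 × 111000 × 0.9516 ≈ 0.010563 m.
Error at 59° = 1e-07° × 111000 × cos 59° ≈ 0.0111 × 0.5150 = 0.0057169 m.
Difference: 0.010563 − 0.0057169 = 0.0048458 m.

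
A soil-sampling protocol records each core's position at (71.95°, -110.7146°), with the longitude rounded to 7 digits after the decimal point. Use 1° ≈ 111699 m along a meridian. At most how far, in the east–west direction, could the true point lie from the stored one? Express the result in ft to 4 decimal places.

0.0057 ft

Rounding to 7 decimal places leaves the longitude within ±5e-08° of the true value.
At latitude 71.95° a degree of longitude spans 111699 m × cos 71.95° = 111699 × 0.3098 ≈ 34609.6 m.
East–west error: 5e-08° × 34609.6 m/° ≈ 0.00173048 m.
Converting: 0.00173048 m × 3.2808 ft/m ≈ 0.0056774 ft.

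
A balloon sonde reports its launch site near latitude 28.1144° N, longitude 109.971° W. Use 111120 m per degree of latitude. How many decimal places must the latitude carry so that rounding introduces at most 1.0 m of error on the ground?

One degree of latitude covers 111120 m.
Rounding to N decimal places gives at most 0.5 × 10⁻ᴺ degrees of error, i.e. 0.5 × 10⁻ᴺ × 111120 m.
Need 0.5 × 111120 × 10⁻ᴺ ≤ 1.0 → 10⁻ᴺ ≤ 1.800e-05, so N ≥ 4.74.
So 5 decimal places suffice (0.556 m); 4 would allow up to 5.56 m.

5 decimal places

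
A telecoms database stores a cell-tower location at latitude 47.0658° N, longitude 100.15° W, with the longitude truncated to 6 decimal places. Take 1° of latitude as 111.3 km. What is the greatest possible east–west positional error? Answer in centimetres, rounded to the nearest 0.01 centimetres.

7.58 centimetres

Truncating at 6 decimal places can drop up to a full unit in the last place, so the longitude may be off by as much as 1e-06°.
Parallels shrink by cos φ, so at 47.0658° a degree of longitude is 111300 × 0.6812 ≈ 75812.9 m.
East–west error: 1e-06° × 75812.9 m/° ≈ 0.0758129 m.
That is 0.0758129 m = 7.5813 cm.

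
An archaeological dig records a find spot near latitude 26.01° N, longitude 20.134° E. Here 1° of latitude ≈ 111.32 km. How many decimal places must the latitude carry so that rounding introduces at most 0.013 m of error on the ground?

7 decimal places

One degree of latitude covers 111320 m.
Rounding to N decimal places gives at most 0.5 × 10⁻ᴺ degrees of error, i.e. 0.5 × 10⁻ᴺ × 111320 m.
Need 0.5 × 111320 × 10⁻ᴺ ≤ 0.013 → 10⁻ᴺ ≤ 2.336e-07, so N ≥ 6.63.
N = 6 would give 0.0557 m (too coarse); N = 7 gives 0.00557 m ≤ 0.013 m.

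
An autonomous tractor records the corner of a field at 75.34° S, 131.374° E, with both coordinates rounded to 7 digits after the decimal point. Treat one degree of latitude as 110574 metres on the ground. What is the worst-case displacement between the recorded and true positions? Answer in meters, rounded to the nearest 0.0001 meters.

0.0057 meters

Rounding to 7 decimal places leaves each coordinate within ±5e-08° of the true value.
Latitude error → 5e-08 × 110574 = 0.0055287 m along the meridian.
E–W at 75.34°: 5e-08° × 110574 × cos 75.34° = 5e-08 × 110574 × 0.2531 ≈ 0.00139922 m.
Combining orthogonally: (0.0055287² + 0.00139922²)^½ ≈ 0.00570301 m.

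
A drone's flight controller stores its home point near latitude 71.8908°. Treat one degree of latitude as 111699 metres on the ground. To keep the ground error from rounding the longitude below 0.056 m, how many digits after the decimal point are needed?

6 decimal places

At 71.8908° one degree of longitude covers 111699 × cos 71.8908° ≈ 111699 × 0.3108 ≈ 34719.3 m.
Rounding to N decimal places gives at most 0.5 × 10⁻ᴺ degrees of error, i.e. 0.5 × 10⁻ᴺ × 34719.3 m.
Need 0.5 × 34719.3 × 10⁻ᴺ ≤ 0.056 → 10⁻ᴺ ≤ 3.226e-06, so N ≥ 5.49.
N = 5 would give 0.174 m (too coarse); N = 6 gives 0.0174 m ≤ 0.056 m.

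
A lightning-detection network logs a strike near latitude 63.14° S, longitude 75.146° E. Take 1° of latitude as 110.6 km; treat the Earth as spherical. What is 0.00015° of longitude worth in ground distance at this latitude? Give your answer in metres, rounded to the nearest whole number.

7 metres

At 63.14° a degree of longitude is 110600 × cos 63.14° ≈ 49970.4 m, so 0.00015° corresponds to 7.49556 m.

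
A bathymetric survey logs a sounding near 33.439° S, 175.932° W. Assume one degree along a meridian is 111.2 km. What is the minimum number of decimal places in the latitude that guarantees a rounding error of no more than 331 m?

3 decimal places

One degree of latitude covers 111200 m.
Rounding to N decimal places gives at most 0.5 × 10⁻ᴺ degrees of error, i.e. 0.5 × 10⁻ᴺ × 111200 m.
Setting 55600 × 10⁻ᴺ ≤ 331 gives 10ᴺ ≥ 168, i.e. N ≥ 2.23.
N = 2 would give 556 m (too coarse); N = 3 gives 55.6 m ≤ 331 m.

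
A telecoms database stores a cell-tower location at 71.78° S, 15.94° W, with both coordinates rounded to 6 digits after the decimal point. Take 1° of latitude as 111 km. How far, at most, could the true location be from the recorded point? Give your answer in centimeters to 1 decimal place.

Rounding to 6 decimal places leaves each coordinate within ±5e-07° of the true value.
Latitude error → 5e-07 × 111000 = 0.0555 m along the meridian.
Longitude error → 5e-07 × 111000 × cos 71.78° = 5e-07 × 111000 × 0.3127 ≈ 0.017353 m.
The two errors are perpendicular, so the maximum displacement is √(0.0555² + 0.017353²) ≈ 0.0581496 m.
That is 0.0581496 m = 5.815 cm.

5.8 centimeters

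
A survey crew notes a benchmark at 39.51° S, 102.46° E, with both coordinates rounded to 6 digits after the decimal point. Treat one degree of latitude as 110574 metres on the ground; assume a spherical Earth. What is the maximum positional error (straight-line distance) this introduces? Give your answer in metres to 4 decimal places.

Rounding to 6 decimal places leaves each coordinate within ±5e-07° of the true value.
North–south component: 5e-07° × 110574 = 0.055287 m.
Longitude error → 5e-07 × 110574 × cos 39.51° = 5e-07 × 110574 × 0.7715 ≈ 0.0426547 m.
Combining orthogonally: (0.055287² + 0.0426547²)^½ ≈ 0.0698289 m.

0.0698 metres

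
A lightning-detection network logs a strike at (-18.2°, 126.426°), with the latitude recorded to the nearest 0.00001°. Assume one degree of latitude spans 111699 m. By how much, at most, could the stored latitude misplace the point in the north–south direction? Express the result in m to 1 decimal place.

Rounding to 5 decimal places leaves the latitude within ±5e-06° of the true value.
North–south distance: 5e-06° × 111699 m/° = 0.558495 m.

0.6 m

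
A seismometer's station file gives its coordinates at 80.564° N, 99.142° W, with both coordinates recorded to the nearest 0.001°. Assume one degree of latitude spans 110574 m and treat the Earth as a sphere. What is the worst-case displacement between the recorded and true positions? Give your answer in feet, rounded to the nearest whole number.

184 feet

Rounding to 3 decimal places leaves each coordinate within ±0.0005° of the true value.
Latitude error → 0.0005 × 110574 = 55.287 m along the meridian.
East–west component at 80.564°: 0.0005° × 110574 × cos 80.564° ≈ 0.0005 × 18128.1 ≈ 9.06407 m.
The two errors are perpendicular, so the maximum displacement is √(55.287² + 9.06407²) ≈ 56.0251 m.
Converting: 56.0251 m × 3.2808 ft/m ≈ 183.81 ft.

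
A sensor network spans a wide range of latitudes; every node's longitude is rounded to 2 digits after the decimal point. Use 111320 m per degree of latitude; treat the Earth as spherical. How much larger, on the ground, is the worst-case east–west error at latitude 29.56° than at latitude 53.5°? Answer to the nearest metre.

Rounding to 2 decimal places leaves the longitude within ±0.005° of the true value.
At 29.56°: 0.005° × 111320 × cos 29.56° = 0.005 × 111320 × 0.8698 ≈ 484.15 m.
Error at 53.5° = 0.005° × 111320 × cos 53.5° ≈ 556.6 × 0.5948 = 331.08 m.
So the lower-latitude error exceeds the higher by 484.15 − 331.08 = 153.07 m.

153 metres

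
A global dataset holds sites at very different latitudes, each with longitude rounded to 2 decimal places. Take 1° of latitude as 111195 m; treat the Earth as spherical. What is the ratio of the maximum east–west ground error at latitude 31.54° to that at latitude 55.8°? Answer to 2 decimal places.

1.52

Rounding to 2 decimal places leaves the longitude within ±0.005° of the true value.
Error at 31.54° = 0.005° × 111195 × cos 31.54° ≈ 555.98 × 0.8523 = 473.84 m.
Error at 55.8° = 0.005° × 111195 × cos 55.8° ≈ 555.98 × 0.5621 = 312.5 m.
Ratio: 473.84 / 312.5 = cos 31.54° / cos 55.8° ≈ 1.5163.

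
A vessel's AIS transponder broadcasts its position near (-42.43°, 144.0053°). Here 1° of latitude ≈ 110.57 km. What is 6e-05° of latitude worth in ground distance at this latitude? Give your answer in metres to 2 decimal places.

Along a meridian 6e-05° is 6e-05 × 110570 = 6.6342 m.

6.63 metres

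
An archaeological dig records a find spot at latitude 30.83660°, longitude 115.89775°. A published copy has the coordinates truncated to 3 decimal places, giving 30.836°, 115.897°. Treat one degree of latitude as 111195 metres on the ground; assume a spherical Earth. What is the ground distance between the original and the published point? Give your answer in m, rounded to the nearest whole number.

Δlat = 30.83660 − 30.836 = +0.00060°; Δlon = 115.89775 − 115.897 = +0.00075°.
North–south shift: 0.00060 × 111195 = 66.717 m.
E–W at 30.836°: 0.00075° × 111195 × cos 30.836° = 0.00075 × 111195 × 0.8586 ≈ 71.6072 m.
Distance: √(66.717² + 71.6072²) ≈ 97.8711 m.

98 m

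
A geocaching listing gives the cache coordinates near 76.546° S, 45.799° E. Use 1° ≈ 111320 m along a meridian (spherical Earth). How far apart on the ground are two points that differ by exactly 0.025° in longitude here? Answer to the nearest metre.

648 metres

One degree of longitude here spans 111320 × cos 76.546° = 111320 × 0.2327 ≈ 25900.2 m; 0.025° of that is 647.506 m.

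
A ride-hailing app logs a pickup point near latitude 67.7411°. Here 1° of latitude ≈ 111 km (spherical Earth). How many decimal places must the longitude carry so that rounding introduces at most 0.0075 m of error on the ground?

At 67.7411° one degree of longitude covers 111000 × cos 67.7411° ≈ 111000 × 0.3788 ≈ 42046 m.
N decimal places → at most half a unit in the last place, 0.5 × 10⁻ᴺ° = 42046/2 × 10⁻ᴺ m.
Setting 21023 × 10⁻ᴺ ≤ 0.0075 gives 10ᴺ ≥ 2.803e+06, i.e. N ≥ 6.45.
So 7 decimal places suffice (0.0021 m); 6 would allow up to 0.021 m.

7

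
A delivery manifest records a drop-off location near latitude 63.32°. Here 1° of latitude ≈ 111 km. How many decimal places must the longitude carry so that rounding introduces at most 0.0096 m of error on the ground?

At 63.32° one degree of longitude covers 111000 × cos 63.32° ≈ 111000 × 0.4490 ≈ 49839.8 m.
With N decimal places the half-ulp bound is 0.5·10⁻ᴺ°, or 0.5·10⁻ᴺ × 49839.8 m on the ground.
Need 0.5 × 49839.8 × 10⁻ᴺ ≤ 0.0096 → 10⁻ᴺ ≤ 3.852e-07, so N ≥ 6.41.
N = 6 would give 0.0249 m (too coarse); N = 7 gives 0.00249 m ≤ 0.0096 m.

7 decimal places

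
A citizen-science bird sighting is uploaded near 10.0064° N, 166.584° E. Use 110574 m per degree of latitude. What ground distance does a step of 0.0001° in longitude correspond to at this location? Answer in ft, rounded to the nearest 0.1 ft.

35.7 ft

One degree of longitude here spans 110574 × cos 10.0064° = 110574 × 0.9848 ≈ 108892 m; 0.0001° of that is 10.8892 m.
Converting: 10.8892 m × 3.2808 ft/m ≈ 35.726 ft.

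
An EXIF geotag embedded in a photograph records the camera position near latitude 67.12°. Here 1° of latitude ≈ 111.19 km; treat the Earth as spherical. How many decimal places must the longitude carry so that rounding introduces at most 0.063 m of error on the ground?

6

At 67.12° one degree of longitude covers 111190 × cos 67.12° ≈ 111190 × 0.3888 ≈ 43230.9 m.
N decimal places → at most half a unit in the last place, 0.5 × 10⁻ᴺ° = 43230.9/2 × 10⁻ᴺ m.
Setting 21615.5 × 10⁻ᴺ ≤ 0.063 gives 10ᴺ ≥ 3.431e+05, i.e. N ≥ 5.54.
At 5 places the error can reach 0.216 m, but 6 places keeps it to 0.0216 m.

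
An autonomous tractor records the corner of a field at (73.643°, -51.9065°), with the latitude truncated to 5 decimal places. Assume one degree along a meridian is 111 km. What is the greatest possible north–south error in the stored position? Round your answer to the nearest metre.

Truncating at 5 decimal places can drop up to a full unit in the last place, so the latitude may be off by as much as 1e-05°.
So the N–S error is at most 1e-05 × 111000 = 1.11 m.

1 metres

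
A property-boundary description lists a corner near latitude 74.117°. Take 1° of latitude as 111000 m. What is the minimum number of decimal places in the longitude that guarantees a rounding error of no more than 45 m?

At 74.117° one degree of longitude covers 111000 × cos 74.117° ≈ 111000 × 0.2737 ≈ 30377.8 m.
Rounding to N decimal places gives at most 0.5 × 10⁻ᴺ degrees of error, i.e. 0.5 × 10⁻ᴺ × 30377.8 m.
Need 0.5 × 30377.8 × 10⁻ᴺ ≤ 45 → 10⁻ᴺ ≤ 2.963e-03, so N ≥ 2.53.
At 2 places the error can reach 152 m, but 3 places keeps it to 15.2 m.

3 decimal places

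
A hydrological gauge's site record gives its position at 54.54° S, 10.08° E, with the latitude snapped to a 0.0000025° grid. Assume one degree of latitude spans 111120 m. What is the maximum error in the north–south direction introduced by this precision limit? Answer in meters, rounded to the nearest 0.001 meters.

With a 0.0000025° grid the true value lies within half a step, ±0.0000025°/2 = ±1.25e-06°, of the stored one.
Along the meridian that is 1.25e-06° × 111120 m/° = 0.1389 m.

0.139 meters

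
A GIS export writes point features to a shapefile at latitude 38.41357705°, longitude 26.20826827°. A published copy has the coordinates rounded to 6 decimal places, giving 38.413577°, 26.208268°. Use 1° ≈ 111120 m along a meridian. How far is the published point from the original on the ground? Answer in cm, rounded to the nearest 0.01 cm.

2.42 cm

Δlat = 38.41357705 − 38.413577 = +0.00000005°; Δlon = 26.20826827 − 26.208268 = +0.00000027°.
North–south shift: 0.00000005 × 111120 = 0.005556 m.
East–west at this latitude: 0.00000027° × 111120 × cos 38.4136° ≈ 0.00000027 × 87067.7 = 0.0235083 m.
Distance: √(0.005556² + 0.0235083²) ≈ 0.0241559 m.
That is 0.0241559 m = 2.4156 cm.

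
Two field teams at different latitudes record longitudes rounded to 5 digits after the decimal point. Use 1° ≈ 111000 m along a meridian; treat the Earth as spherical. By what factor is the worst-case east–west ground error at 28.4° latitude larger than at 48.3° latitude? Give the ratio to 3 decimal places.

1.322

Rounding to 5 decimal places leaves the longitude within ±5e-06° of the true value.
Error at 28.4° = 5e-06° × 111000 × cos 28.4° ≈ 0.555 × 0.8796 = 0.4882 m.
Error at 48.3° = 5e-06° × 111000 × cos 48.3° ≈ 0.555 × 0.6652 = 0.3692 m.
Ratio: 0.4882 / 0.3692 = cos 28.4° / cos 48.3° ≈ 1.3223.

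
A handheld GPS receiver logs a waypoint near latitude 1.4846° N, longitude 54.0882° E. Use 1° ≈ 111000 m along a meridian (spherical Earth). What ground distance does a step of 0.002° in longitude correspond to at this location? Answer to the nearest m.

0.002° of longitude at 1.4846° is 0.002 × 111000 × cos 1.4846° ≈ 0.002 × 110963 = 221.925 m.

222 m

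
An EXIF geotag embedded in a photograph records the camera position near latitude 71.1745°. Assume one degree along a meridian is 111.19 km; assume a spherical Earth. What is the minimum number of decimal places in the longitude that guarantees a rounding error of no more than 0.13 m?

At 71.1745° one degree of longitude covers 111190 × cos 71.1745° ≈ 111190 × 0.3227 ≈ 35879.6 m.
With N decimal places the half-ulp bound is 0.5·10⁻ᴺ°, or 0.5·10⁻ᴺ × 35879.6 m on the ground.
Need 0.5 × 35879.6 × 10⁻ᴺ ≤ 0.13 → 10⁻ᴺ ≤ 7.246e-06, so N ≥ 5.14.
So 6 decimal places suffice (0.0179 m); 5 would allow up to 0.179 m.

6 decimal places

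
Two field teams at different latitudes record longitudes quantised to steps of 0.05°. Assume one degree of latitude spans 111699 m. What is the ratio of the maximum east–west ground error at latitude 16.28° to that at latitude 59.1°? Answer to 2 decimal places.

1.87

With a 0.05° grid the true value lies within half a step, ±0.05°/2 = ±0.025°, of the stored one.
At 16.28°: 0.025° × 111699 × cos 16.28° = 0.025 × 111699 × 0.9599 ≈ 2680.5 m.
Error at 59.1° = 0.025° × 111699 × cos 59.1° ≈ 2792.5 × 0.5135 = 1434.1 m.
The ratio reduces to cos 16.28° / cos 59.1° = 0.9599/0.5135 ≈ 1.8692.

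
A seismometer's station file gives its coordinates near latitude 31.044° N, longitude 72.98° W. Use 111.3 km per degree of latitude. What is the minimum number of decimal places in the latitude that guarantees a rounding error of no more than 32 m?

One degree of latitude covers 111300 m.
N decimal places → at most half a unit in the last place, 0.5 × 10⁻ᴺ° = 111300/2 × 10⁻ᴺ m.
Setting 55650 × 10⁻ᴺ ≤ 32 gives 10ᴺ ≥ 1739, i.e. N ≥ 3.24.
So 4 decimal places suffice (5.57 m); 3 would allow up to 55.6 m.

4 decimal places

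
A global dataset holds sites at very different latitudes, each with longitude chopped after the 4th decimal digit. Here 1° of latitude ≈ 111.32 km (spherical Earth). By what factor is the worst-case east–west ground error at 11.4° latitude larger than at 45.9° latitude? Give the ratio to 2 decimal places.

Truncating at 4 decimal places can drop up to a full unit in the last place, so the longitude may be off by as much as 0.0001°.
At 11.4°: 0.0001° × 111320 × cos 11.4° = 0.0001 × 111320 × 0.9803 ≈ 10.912 m.
At 45.9°: 0.0001° × 111320 × cos 45.9° = 0.0001 × 111320 × 0.6959 ≈ 7.7469 m.
The ratio reduces to cos 11.4° / cos 45.9° = 0.9803/0.6959 ≈ 1.4086.

1.41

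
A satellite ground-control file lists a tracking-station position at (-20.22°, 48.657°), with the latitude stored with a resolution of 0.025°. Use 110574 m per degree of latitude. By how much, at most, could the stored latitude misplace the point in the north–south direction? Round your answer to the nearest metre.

1382 metres

With a 0.025° grid the true value lies within half a step, ±0.025°/2 = ±0.0125°, of the stored one.
North–south distance: 0.0125° × 110574 m/° = 1382.18 m.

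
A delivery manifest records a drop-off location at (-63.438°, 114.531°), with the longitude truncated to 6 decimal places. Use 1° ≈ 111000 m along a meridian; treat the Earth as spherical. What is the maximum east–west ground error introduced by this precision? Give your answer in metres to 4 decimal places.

0.0496 metres

Truncating at 6 decimal places can drop up to a full unit in the last place, so the longitude may be off by as much as 1e-06°.
One degree of longitude at 63.438° is 111000 × cos 63.438° ≈ 111000 × 0.4472 = 49635.4 m.
East–west error: 1e-06° × 49635.4 m/° ≈ 0.0496354 m.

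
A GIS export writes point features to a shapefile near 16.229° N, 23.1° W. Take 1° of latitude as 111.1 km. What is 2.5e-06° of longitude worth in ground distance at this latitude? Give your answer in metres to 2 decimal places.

2.5e-06° of longitude at 16.229° is 2.5e-06 × 111100 × cos 16.229° ≈ 2.5e-06 × 106673 = 0.266682 m.

0.27 metres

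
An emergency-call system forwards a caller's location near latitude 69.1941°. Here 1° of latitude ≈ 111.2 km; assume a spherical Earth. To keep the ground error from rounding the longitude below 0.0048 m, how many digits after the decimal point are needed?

7 decimal places

At 69.1941° one degree of longitude covers 111200 × cos 69.1941° ≈ 111200 × 0.3552 ≈ 39498.6 m.
Rounding to N decimal places gives at most 0.5 × 10⁻ᴺ degrees of error, i.e. 0.5 × 10⁻ᴺ × 39498.6 m.
Setting 19749.3 × 10⁻ᴺ ≤ 0.0048 gives 10ᴺ ≥ 4.114e+06, i.e. N ≥ 6.61.
At 6 places the error can reach 0.0197 m, but 7 places keeps it to 0.00197 m.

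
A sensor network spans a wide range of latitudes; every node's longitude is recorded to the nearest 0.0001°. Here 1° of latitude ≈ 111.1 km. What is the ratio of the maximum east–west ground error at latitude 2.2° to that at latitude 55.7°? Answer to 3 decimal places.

1.773

Rounding to 4 decimal places leaves the longitude within ±5e-05° of the true value.
At 2.2°: 5e-05° × 111100 × cos 2.2° = 5e-05 × 111100 × 0.9993 ≈ 5.5509 m.
At 55.7°: 5e-05° × 111100 × cos 55.7° = 5e-05 × 111100 × 0.5635 ≈ 3.1304 m.
The ratio reduces to cos 2.2° / cos 55.7° = 0.9993/0.5635 ≈ 1.7732.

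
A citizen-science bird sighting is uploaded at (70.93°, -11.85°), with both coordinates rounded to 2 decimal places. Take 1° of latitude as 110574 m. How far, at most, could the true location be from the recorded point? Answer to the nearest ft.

Rounding to 2 decimal places leaves each coordinate within ±0.005° of the true value.
N–S: 0.005° × 110574 m/° = 552.87 m.
East–west component at 70.93°: 0.005° × 110574 × cos 70.93° ≈ 0.005 × 36127.1 ≈ 180.635 m.
Worst case both components are at the extreme and orthogonal: √(552.87² + 180.635²) ≈ 581.631 m.
In feet: 581.631 m ÷ 0.3048 ≈ 1908.2 ft.

1908 ft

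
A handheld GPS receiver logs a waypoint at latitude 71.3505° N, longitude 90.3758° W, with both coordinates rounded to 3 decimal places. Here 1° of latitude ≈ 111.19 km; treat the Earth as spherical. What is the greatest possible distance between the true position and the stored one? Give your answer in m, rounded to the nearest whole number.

58 m

Rounding to 3 decimal places leaves each coordinate within ±0.0005° of the true value.
North–south component: 0.0005° × 111190 = 55.595 m.
E–W at 71.3505°: 0.0005° × 111190 × cos 71.3505° = 0.0005 × 111190 × 0.3198 ≈ 17.7781 m.
Worst case both components are at the extreme and orthogonal: √(55.595² + 17.7781²) ≈ 58.3683 m.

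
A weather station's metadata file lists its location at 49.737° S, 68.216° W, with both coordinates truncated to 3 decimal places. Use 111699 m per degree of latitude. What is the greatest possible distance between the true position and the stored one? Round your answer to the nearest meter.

Truncating at 3 decimal places can drop up to a full unit in the last place, so each coordinate may be off by as much as 0.001°.
North–south component: 0.001° × 111699 = 111.699 m.
E–W at 49.737°: 0.001° × 111699 × cos 49.737° = 0.001 × 111699 × 0.6463 ≈ 72.1907 m.
Worst case both components are at the extreme and orthogonal: √(111.699² + 72.1907²) ≈ 132.997 m.

133 meters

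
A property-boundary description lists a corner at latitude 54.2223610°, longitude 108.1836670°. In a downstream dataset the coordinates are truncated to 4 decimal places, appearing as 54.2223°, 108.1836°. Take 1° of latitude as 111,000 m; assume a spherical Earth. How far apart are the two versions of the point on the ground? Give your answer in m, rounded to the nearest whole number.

8 m

The latitude changed by +0.0000610° and the longitude by +0.0000670°.
North–south shift: 0.0000610 × 111000 = 6.771 m.
East–west at this latitude: 0.0000670° × 111000 × cos 54.2223° ≈ 0.0000670 × 64895.3 = 4.34798 m.
Distance: √(6.771² + 4.34798²) ≈ 8.04682 m.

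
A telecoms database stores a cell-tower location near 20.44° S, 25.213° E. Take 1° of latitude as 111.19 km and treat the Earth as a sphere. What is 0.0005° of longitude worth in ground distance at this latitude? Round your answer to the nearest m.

0.0005° of longitude at 20.44° is 0.0005 × 111190 × cos 20.44° ≈ 0.0005 × 104189 = 52.0947 m.

52 m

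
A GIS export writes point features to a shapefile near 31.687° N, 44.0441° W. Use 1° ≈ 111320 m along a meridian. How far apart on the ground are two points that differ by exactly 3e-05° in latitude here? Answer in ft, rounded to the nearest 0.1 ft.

11.0 ft

3e-05° × 111320 m/° = 3.3396 m.
Converting: 3.3396 m × 3.2808 ft/m ≈ 10.957 ft.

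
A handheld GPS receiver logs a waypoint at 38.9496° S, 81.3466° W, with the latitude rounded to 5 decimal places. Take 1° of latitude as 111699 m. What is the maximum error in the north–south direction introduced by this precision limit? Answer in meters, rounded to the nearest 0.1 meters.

Rounding to 5 decimal places leaves the latitude within ±5e-06° of the true value.
So the N–S error is at most 5e-06 × 111699 = 0.558495 m.

0.6 meters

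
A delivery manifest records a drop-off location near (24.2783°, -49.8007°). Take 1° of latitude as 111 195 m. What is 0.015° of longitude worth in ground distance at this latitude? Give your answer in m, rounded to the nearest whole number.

1520 m

At 24.2783° a degree of longitude is 111195 × cos 24.2783° ≈ 101361 m, so 0.015° corresponds to 1520.41 m.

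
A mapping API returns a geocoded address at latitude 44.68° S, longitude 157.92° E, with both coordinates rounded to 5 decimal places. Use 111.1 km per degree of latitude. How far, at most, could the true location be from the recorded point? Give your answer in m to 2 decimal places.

0.68 m

Rounding to 5 decimal places leaves each coordinate within ±5e-06° of the true value.
Latitude error → 5e-06 × 111100 = 0.5555 m along the meridian.
Longitude error → 5e-06 × 111100 × cos 44.68° = 5e-06 × 111100 × 0.7110 ≈ 0.394985 m.
The two errors are perpendicular, so the maximum displacement is √(0.5555² + 0.394985²) ≈ 0.681611 m.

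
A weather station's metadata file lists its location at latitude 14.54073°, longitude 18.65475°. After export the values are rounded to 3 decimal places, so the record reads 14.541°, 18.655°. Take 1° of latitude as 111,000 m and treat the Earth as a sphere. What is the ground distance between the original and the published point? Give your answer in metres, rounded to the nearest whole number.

40 metres

The latitude changed by -0.00027° and the longitude by -0.00025°.
North–south shift: -0.00027 × 111000 = -29.97 m.
E–W at 14.541°: -0.00025° × 111000 × cos 14.541° = -0.00025 × 111000 × 0.9680 ≈ -26.8611 m.
Combined displacement = (29.97² + 26.8611²)^½ ≈ 40.2458 m.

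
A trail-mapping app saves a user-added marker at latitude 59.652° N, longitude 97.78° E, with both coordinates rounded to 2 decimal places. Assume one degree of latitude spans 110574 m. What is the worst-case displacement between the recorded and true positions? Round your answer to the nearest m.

619 m

Rounding to 2 decimal places leaves each coordinate within ±0.005° of the true value.
Latitude error → 0.005 × 110574 = 552.87 m along the meridian.
Longitude error → 0.005 × 110574 × cos 59.652° = 0.005 × 110574 × 0.5053 ≈ 279.338 m.
Worst case both components are at the extreme and orthogonal: √(552.87² + 279.338²) ≈ 619.431 m.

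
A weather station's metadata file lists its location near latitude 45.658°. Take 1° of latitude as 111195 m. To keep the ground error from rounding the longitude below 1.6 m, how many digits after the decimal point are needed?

At 45.658° one degree of longitude covers 111195 × cos 45.658° ≈ 111195 × 0.6989 ≈ 77718.6 m.
Rounding to N decimal places gives at most 0.5 × 10⁻ᴺ degrees of error, i.e. 0.5 × 10⁻ᴺ × 77718.6 m.
Need 0.5 × 77718.6 × 10⁻ᴺ ≤ 1.6 → 10⁻ᴺ ≤ 4.117e-05, so N ≥ 4.39.
So 5 decimal places suffice (0.389 m); 4 would allow up to 3.89 m.

5 decimal places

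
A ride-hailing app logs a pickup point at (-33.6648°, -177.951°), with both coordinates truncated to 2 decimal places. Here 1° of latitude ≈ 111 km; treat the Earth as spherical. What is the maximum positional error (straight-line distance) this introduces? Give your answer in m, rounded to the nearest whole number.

Truncating at 2 decimal places can drop up to a full unit in the last place, so each coordinate may be off by as much as 0.01°.
Latitude error → 0.01 × 111000 = 1110 m along the meridian.
Longitude error → 0.01 × 111000 × cos 33.6648° = 0.01 × 111000 × 0.8323 ≈ 923.847 m.
Worst case both components are at the extreme and orthogonal: √(1110² + 923.847²) ≈ 1444.16 m.

1444 m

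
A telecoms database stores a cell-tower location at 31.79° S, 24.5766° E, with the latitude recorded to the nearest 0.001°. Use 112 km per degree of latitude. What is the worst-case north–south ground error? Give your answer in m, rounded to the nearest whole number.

Rounding to 3 decimal places leaves the latitude within ±0.0005° of the true value.
North–south distance: 0.0005° × 112000 m/° = 56 m.

56 m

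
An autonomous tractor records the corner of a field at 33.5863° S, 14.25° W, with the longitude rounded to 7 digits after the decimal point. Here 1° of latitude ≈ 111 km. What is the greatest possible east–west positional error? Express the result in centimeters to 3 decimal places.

Rounding to 7 decimal places leaves the longitude within ±5e-08° of the true value.
At latitude 33.5863° a degree of longitude spans 111000 m × cos 33.5863° = 111000 × 0.8331 ≈ 92468.9 m.
East–west error: 5e-08° × 92468.9 m/° ≈ 0.00462345 m.
That is 0.00462345 m = 0.46234 cm.

0.462 centimeters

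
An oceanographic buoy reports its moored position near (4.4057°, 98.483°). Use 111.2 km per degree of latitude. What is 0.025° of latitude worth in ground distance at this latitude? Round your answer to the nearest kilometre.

3 kilometres

Along a meridian 0.025° is 0.025 × 111200 = 2780 m.
That is 2780 m = 2.78 km.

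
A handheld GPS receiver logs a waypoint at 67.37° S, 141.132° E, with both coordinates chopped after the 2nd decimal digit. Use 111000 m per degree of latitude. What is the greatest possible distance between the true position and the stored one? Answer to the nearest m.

1189 m

Truncating at 2 decimal places can drop up to a full unit in the last place, so each coordinate may be off by as much as 0.01°.
Latitude error → 0.01 × 111000 = 1110 m along the meridian.
E–W at 67.37°: 0.01° × 111000 × cos 67.37° = 0.01 × 111000 × 0.3848 ≈ 427.104 m.
The two errors are perpendicular, so the maximum displacement is √(1110² + 427.104²) ≈ 1189.34 m.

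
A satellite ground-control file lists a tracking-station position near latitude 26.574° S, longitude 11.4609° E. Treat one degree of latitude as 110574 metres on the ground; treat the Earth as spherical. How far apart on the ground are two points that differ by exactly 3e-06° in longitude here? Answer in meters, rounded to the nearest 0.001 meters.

3e-06° of longitude at 26.574° is 3e-06 × 110574 × cos 26.574° ≈ 3e-06 × 98892.7 = 0.296678 m.

0.297 meters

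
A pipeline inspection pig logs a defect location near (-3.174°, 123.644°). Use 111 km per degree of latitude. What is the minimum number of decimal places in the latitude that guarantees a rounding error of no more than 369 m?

3 decimal places

One degree of latitude covers 111000 m.
Rounding to N decimal places gives at most 0.5 × 10⁻ᴺ degrees of error, i.e. 0.5 × 10⁻ᴺ × 111000 m.
Need 0.5 × 111000 × 10⁻ᴺ ≤ 369 → 10⁻ᴺ ≤ 6.649e-03, so N ≥ 2.18.
So 3 decimal places suffice (55.5 m); 2 would allow up to 555 m.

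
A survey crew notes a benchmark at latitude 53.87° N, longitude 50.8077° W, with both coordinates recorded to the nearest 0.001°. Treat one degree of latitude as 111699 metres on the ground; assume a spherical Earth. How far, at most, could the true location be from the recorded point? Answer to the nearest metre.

Rounding to 3 decimal places leaves each coordinate within ±0.0005° of the true value.
N–S: 0.0005° × 111699 m/° = 55.8495 m.
East–west component at 53.87°: 0.0005° × 111699 × cos 53.87° ≈ 0.0005 × 65859.9 ≈ 32.9299 m.
Combining orthogonally: (55.8495² + 32.9299²)^½ ≈ 64.8348 m.

65 metres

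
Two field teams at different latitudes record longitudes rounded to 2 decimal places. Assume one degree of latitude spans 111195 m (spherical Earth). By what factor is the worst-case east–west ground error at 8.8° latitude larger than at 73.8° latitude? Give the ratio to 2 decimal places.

3.54

Rounding to 2 decimal places leaves the longitude within ±0.005° of the true value.
Error at 8.8° = 0.005° × 111195 × cos 8.8° ≈ 555.98 × 0.9882 = 549.43 m.
Error at 73.8° = 0.005° × 111195 × cos 73.8° ≈ 555.98 × 0.2790 = 155.11 m.
Ratio: 549.43 / 155.11 = cos 8.8° / cos 73.8° ≈ 3.5422.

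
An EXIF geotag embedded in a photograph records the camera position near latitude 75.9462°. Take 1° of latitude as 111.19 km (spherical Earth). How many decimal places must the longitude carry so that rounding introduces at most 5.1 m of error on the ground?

4

At 75.9462° one degree of longitude covers 111190 × cos 75.9462° ≈ 111190 × 0.2428 ≈ 27000.6 m.
With N decimal places the half-ulp bound is 0.5·10⁻ᴺ°, or 0.5·10⁻ᴺ × 27000.6 m on the ground.
Setting 13500.3 × 10⁻ᴺ ≤ 5.1 gives 10ᴺ ≥ 2647, i.e. N ≥ 3.42.
So 4 decimal places suffice (1.35 m); 3 would allow up to 13.5 m.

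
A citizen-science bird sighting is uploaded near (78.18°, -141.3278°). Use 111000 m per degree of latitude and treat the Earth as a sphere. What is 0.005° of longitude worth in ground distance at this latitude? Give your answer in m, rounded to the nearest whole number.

At 78.18° a degree of longitude is 111000 × cos 78.18° ≈ 22737 m, so 0.005° corresponds to 113.685 m.

114 m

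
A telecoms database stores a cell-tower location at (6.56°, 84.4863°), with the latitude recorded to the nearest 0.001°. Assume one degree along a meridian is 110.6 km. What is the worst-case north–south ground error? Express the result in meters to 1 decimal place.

55.3 meters

Rounding to 3 decimal places leaves the latitude within ±0.0005° of the true value.
North–south distance: 0.0005° × 110600 m/° = 55.3 m.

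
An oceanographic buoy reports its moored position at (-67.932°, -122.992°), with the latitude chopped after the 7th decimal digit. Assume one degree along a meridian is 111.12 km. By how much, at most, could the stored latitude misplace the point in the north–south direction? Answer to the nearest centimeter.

1 centimeters

Truncating at 7 decimal places can drop up to a full unit in the last place, so the latitude may be off by as much as 1e-07°.
So the N–S error is at most 1e-07 × 111120 = 0.011112 m.
That is 0.011112 m = 1.1112 cm.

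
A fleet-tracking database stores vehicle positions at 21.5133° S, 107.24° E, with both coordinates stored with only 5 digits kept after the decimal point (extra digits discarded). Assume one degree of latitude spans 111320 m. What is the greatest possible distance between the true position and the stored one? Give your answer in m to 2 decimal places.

1.52 m

Truncating at 5 decimal places can drop up to a full unit in the last place, so each coordinate may be off by as much as 1e-05°.
N–S: 1e-05° × 111320 m/° = 1.1132 m.
Longitude error → 1e-05 × 111320 × cos 21.5133° = 1e-05 × 111320 × 0.9303 ≈ 1.03565 m.
Worst case both components are at the extreme and orthogonal: √(1.1132² + 1.03565²) ≈ 1.52045 m.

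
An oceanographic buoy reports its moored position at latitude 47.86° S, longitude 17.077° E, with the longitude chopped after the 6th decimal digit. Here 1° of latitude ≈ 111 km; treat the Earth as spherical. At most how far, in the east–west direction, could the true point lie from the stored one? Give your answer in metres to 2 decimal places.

0.07 metres

Truncating at 6 decimal places can drop up to a full unit in the last place, so the longitude may be off by as much as 1e-06°.
One degree of longitude at 47.86° is 111000 × cos 47.86° ≈ 111000 × 0.6709 = 74474.8 m.
Maximum E–W displacement: 1e-06 × 74474.8 = 0.0744748 m.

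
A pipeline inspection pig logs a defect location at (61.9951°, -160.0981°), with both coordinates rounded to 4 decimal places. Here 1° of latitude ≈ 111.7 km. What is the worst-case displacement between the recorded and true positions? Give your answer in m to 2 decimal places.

Rounding to 4 decimal places leaves each coordinate within ±5e-05° of the true value.
Latitude error → 5e-05 × 111700 = 5.585 m along the meridian.
East–west component at 61.9951°: 5e-05° × 111700 × cos 61.9951° ≈ 5e-05 × 52448.4 ≈ 2.62242 m.
Combining orthogonally: (5.585² + 2.62242²)^½ ≈ 6.17003 m.

6.17 m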